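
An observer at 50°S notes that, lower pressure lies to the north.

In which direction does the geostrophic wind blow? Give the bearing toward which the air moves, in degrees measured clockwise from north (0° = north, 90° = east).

The pressure-gradient force points toward the north (bearing 000°).
Geostrophic balance: in the Southern Hemisphere the Coriolis force deflects motion to the left, so the geostrophic wind blows 90° to the left of the pressure-gradient force (low pressure on the right).
Rotating 000° by 90° counterclockwise gives 270° — the wind blows toward the west.

270°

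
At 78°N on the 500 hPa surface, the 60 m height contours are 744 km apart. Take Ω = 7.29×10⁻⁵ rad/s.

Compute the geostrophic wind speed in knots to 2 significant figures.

11 knots

Coriolis parameter at 78°N:
f = 2Ω sin φ = 2 × 7.29×10⁻⁵ × sin 78° = 1.43×10⁻⁴ s⁻¹
Height gradient: |∂Z/∂n| = 60 m / 744000 m = 8.06×10⁻⁵
On a pressure surface, geostrophic balance gives V_g = (g/f)|∂Z/∂n|:
V_g = 9.81 × 8.06×10⁻⁵ / 1.43×10⁻⁴ = 5.55 m/s
Converting: 5.55 m/s × 1.944 = 11 knots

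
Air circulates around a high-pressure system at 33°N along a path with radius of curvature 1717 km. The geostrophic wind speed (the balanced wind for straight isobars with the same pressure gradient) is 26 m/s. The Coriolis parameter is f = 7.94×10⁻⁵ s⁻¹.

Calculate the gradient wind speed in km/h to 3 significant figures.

Around a high, pressure-gradient force acts outward with centrifugal, so Coriolis balances both:
fV = (1/ρ)|∂P/∂n| + V²/R  →  V² − fR·V + fR·V_g = 0
With fR = 7.94×10⁻⁵ × 1717×10³ m = 136 m/s:
V = [fR − √((fR)² − 4 fR V_g)]/2 = [136 − √(136² − 4×136×26)]/2 = 35 m/s
Supergeostrophic (V > V_g = 26 m/s), as expected around a high.
Converting: 35 m/s × 3.6 = 126 km/h

126 km/h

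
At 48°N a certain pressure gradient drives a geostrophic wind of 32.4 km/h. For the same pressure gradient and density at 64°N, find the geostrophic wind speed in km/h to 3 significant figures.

With the same pressure gradient and density, V_g ∝ 1/f ∝ 1/sin φ.
V₂ = V₁ · sin φ₁ / sin φ₂ = 32.4 × sin 48° / sin 64°
V₂ = 32.4 × 0.7431/0.8988 = 26.8 km/h

26.8 km/h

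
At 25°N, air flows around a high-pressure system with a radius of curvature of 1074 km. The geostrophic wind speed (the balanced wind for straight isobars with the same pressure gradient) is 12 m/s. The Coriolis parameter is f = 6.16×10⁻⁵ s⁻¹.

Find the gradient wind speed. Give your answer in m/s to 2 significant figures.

Around a high, pressure-gradient force acts outward with centrifugal, so Coriolis balances both:
fV = (1/ρ)|∂P/∂n| + V²/R  →  V² − fR·V + fR·V_g = 0
With fR = 6.16×10⁻⁵ × 1074×10³ m = 66.2 m/s:
V = [fR − √((fR)² − 4 fR V_g)]/2 = [66.2 − √(66.2² − 4×66.2×12)]/2 = 15.7 m/s
Supergeostrophic (V > V_g = 12 m/s), as expected around a high.

16 m/s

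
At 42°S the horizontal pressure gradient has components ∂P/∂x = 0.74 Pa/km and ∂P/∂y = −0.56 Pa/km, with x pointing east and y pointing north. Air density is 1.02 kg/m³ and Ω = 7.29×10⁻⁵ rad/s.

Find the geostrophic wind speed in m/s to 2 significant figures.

9.3 m/s

Coriolis parameter at 42°S:
f = 2Ω sin φ = 2 × 7.29×10⁻⁵ × sin 42° = 9.76×10⁻⁵ s⁻¹
In the Southern Hemisphere f is negative: f = −9.76×10⁻⁵ s⁻¹.
Component geostrophic relations (x east, y north):
u_g = −(1/(fρ)) ∂P/∂y,  v_g = (1/(fρ)) ∂P/∂x
u_g = −(−0.56×10⁻³)/(−9.76×10⁻⁵ × 1.02) = −5.63 m/s;  v_g = (0.74×10⁻³)/(−9.76×10⁻⁵ × 1.02) = −7.44 m/s
|V_g| = √(u_g² + v_g²) = 9.33 m/s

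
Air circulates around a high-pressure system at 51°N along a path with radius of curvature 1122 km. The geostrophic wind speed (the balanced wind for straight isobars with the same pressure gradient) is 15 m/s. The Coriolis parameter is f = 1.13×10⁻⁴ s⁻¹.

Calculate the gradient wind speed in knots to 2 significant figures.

34 knots

Around a high, pressure-gradient force acts outward with centrifugal, so Coriolis balances both:
fV = (1/ρ)|∂P/∂n| + V²/R  →  V² − fR·V + fR·V_g = 0
With fR = 1.13×10⁻⁴ × 1122×10³ m = 127 m/s:
V = [fR − √((fR)² − 4 fR V_g)]/2 = [127 − √(127² − 4×127×15)]/2 = 17.4 m/s
Supergeostrophic (V > V_g = 15 m/s), as expected around a high.
Converting: 17.4 m/s × 1.944 = 34 knots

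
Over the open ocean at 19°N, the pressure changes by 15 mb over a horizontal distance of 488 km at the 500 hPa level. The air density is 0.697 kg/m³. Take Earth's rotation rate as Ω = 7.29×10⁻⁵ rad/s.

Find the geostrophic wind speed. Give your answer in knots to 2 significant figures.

180 knots

Coriolis parameter at 19°N:
f = 2Ω sin φ = 2 × 7.29×10⁻⁵ × sin 19° = 4.75×10⁻⁵ s⁻¹
Pressure gradient: |∂P/∂n| = 1500 Pa / 488000 m = 3.07×10⁻³ Pa/m
Geostrophic balance (pressure-gradient force = Coriolis force):
V_g = (1/(fρ)) |∂P/∂n| = 3.07×10⁻³ / (4.75×10⁻⁵ × 0.697) = 92.9 m/s
Converting: 92.9 m/s × 1.944 = 180 knots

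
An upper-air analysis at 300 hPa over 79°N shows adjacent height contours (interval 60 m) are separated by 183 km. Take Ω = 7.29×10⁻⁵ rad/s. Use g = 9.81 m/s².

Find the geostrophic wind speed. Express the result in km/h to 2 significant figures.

81 km/h

Coriolis parameter at 79°N:
f = 2Ω sin φ = 2 × 7.29×10⁻⁵ × sin 79° = 1.43×10⁻⁴ s⁻¹
Height gradient: |∂Z/∂n| = 60 m / 183000 m = 3.28×10⁻⁴
On a pressure surface, geostrophic balance gives V_g = (g/f)|∂Z/∂n|:
V_g = 9.81 × 3.28×10⁻⁴ / 1.43×10⁻⁴ = 22.5 m/s
Converting: 22.5 m/s × 3.6 = 81 km/h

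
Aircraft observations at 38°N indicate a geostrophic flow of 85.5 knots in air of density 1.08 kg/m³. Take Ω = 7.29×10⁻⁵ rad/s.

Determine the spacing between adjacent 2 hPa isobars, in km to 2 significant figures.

47 km

Coriolis parameter at 38°N:
f = 2Ω sin φ = 2 × 7.29×10⁻⁵ × sin 38° = 8.98×10⁻⁵ s⁻¹
Wind speed in SI: 85.5 knots = 44.0 m/s
Geostrophic balance rearranged: |∂P/∂n| = f ρ V_g
|∂P/∂n| = 8.98×10⁻⁵ × 1.08 × 44.0 = 4.26×10⁻³ Pa/m
Isobar spacing: Δn = ΔP/|∂P/∂n| = 200 Pa / 4.26×10⁻³ Pa/m = 46903 m ≈ 47 km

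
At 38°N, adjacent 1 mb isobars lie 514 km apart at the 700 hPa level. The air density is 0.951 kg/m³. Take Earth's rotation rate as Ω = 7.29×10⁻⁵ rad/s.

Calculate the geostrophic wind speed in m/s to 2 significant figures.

Coriolis parameter at 38°N:
f = 2Ω sin φ = 2 × 7.29×10⁻⁵ × sin 38° = 8.98×10⁻⁵ s⁻¹
Pressure gradient: |∂P/∂n| = 100 Pa / 514000 m = 1.95×10⁻⁴ Pa/m
Geostrophic balance (pressure-gradient force = Coriolis force):
V_g = (1/(fρ)) |∂P/∂n| = 1.95×10⁻⁴ / (8.98×10⁻⁵ × 0.951) = 2.28 m/s

2.3 m/s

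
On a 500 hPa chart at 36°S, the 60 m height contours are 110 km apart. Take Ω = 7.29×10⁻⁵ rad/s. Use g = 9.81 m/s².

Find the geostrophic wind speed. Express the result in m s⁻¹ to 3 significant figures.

Coriolis parameter at 36°S:
f = 2Ω sin φ = 2 × 7.29×10⁻⁵ × sin 36° = 8.57×10⁻⁵ s⁻¹
Height gradient: |∂Z/∂n| = 60 m / 110000 m = 5.45×10⁻⁴
On a pressure surface, geostrophic balance gives V_g = (g/f)|∂Z/∂n|:
V_g = 9.81 × 5.45×10⁻⁴ / 8.57×10⁻⁵ = 62.4 m/s

62.4 m s⁻¹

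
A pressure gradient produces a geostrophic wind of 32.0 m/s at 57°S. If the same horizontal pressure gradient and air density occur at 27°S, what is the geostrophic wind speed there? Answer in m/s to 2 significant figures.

With the same pressure gradient and density, V_g ∝ 1/f ∝ 1/sin φ.
V₂ = V₁ · sin φ₁ / sin φ₂ = 32.0 × sin 57° / sin 27°
V₂ = 32.0 × 0.8387/0.4540 = 59 m/s

59 m/s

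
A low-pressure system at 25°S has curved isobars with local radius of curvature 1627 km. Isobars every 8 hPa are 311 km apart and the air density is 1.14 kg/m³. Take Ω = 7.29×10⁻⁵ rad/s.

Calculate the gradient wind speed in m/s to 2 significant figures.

Coriolis parameter at 25°S:
f = 2Ω sin φ = 2 × 7.29×10⁻⁵ × sin 25° = 6.16×10⁻⁵ s⁻¹
Pressure gradient: |∂P/∂n| = 800 Pa / 311000 m = 2.57×10⁻³ Pa/m
Geostrophic speed: V_g = |∂P/∂n|/(fρ) = 2.57×10⁻³/(6.16×10⁻⁵ × 1.14) = 36.6 m/s
Around a low, centrifugal force acts outward with Coriolis, so pressure-gradient force balances both:
(1/ρ)|∂P/∂n| = fV + V²/R  →  V² + fR·V − fR·V_g = 0
With fR = 6.16×10⁻⁵ × 1627×10³ m = 100 m/s:
V = [−fR + √((fR)² + 4 fR V_g)]/2 = [−100 + √(100² + 4×100×36.6)]/2 = 28.5 m/s
Subgeostrophic (V < V_g = 36.6 m/s), as expected around a low.

29 m/s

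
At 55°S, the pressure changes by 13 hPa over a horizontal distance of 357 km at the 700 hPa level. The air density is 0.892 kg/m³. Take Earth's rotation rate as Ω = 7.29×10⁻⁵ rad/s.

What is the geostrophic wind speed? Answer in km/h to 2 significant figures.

120 km/h

Coriolis parameter at 55°S:
f = 2Ω sin φ = 2 × 7.29×10⁻⁵ × sin 55° = 1.19×10⁻⁴ s⁻¹
Pressure gradient: |∂P/∂n| = 1300 Pa / 357000 m = 3.64×10⁻³ Pa/m
Geostrophic balance (pressure-gradient force = Coriolis force):
V_g = (1/(fρ)) |∂P/∂n| = 3.64×10⁻³ / (1.19×10⁻⁴ × 0.892) = 34.2 m/s
Converting: 34.2 m/s × 3.6 = 120 km/h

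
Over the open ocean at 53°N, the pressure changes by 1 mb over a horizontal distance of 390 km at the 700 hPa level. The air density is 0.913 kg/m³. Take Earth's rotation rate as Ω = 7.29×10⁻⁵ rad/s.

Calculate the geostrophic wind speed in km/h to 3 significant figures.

8.68 km/h

Coriolis parameter at 53°N:
f = 2Ω sin φ = 2 × 7.29×10⁻⁵ × sin 53° = 1.16×10⁻⁴ s⁻¹
Pressure gradient: |∂P/∂n| = 100 Pa / 390000 m = 2.56×10⁻⁴ Pa/m
Geostrophic balance (pressure-gradient force = Coriolis force):
V_g = (1/(fρ)) |∂P/∂n| = 2.56×10⁻⁴ / (1.16×10⁻⁴ × 0.913) = 2.41 m/s
Converting: 2.41 m/s × 3.6 = 8.68 km/h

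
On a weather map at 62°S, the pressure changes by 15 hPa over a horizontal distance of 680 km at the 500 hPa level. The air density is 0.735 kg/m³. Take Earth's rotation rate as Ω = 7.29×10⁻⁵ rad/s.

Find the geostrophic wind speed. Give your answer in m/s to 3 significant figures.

23.3 m/s

Coriolis parameter at 62°S:
f = 2Ω sin φ = 2 × 7.29×10⁻⁵ × sin 62° = 1.29×10⁻⁴ s⁻¹
Pressure gradient: |∂P/∂n| = 1500 Pa / 680000 m = 2.21×10⁻³ Pa/m
Geostrophic balance (pressure-gradient force = Coriolis force):
V_g = (1/(fρ)) |∂P/∂n| = 2.21×10⁻³ / (1.29×10⁻⁴ × 0.735) = 23.3 m/s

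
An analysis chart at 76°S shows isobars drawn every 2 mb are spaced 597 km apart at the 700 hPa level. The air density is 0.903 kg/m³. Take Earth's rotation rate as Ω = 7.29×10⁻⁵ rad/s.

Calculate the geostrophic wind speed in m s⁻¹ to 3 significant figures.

Coriolis parameter at 76°S:
f = 2Ω sin φ = 2 × 7.29×10⁻⁵ × sin 76° = 1.41×10⁻⁴ s⁻¹
Pressure gradient: |∂P/∂n| = 200 Pa / 597000 m = 3.35×10⁻⁴ Pa/m
Geostrophic balance (pressure-gradient force = Coriolis force):
V_g = (1/(fρ)) |∂P/∂n| = 3.35×10⁻⁴ / (1.41×10⁻⁴ × 0.903) = 2.62 m/s

2.62 m s⁻¹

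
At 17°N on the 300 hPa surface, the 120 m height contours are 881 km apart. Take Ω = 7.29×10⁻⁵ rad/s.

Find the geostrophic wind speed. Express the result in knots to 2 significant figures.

61 knots

Coriolis parameter at 17°N:
f = 2Ω sin φ = 2 × 7.29×10⁻⁵ × sin 17° = 4.26×10⁻⁵ s⁻¹
Height gradient: |∂Z/∂n| = 120 m / 881000 m = 1.36×10⁻⁴
On a pressure surface, geostrophic balance gives V_g = (g/f)|∂Z/∂n|:
V_g = 9.81 × 1.36×10⁻⁴ / 4.26×10⁻⁵ = 31.3 m/s
Converting: 31.3 m/s × 1.944 = 61 knots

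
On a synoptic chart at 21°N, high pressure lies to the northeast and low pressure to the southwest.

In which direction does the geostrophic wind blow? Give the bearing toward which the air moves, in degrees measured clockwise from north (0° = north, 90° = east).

The pressure-gradient force points toward the southwest (bearing 225°).
Geostrophic balance: in the Northern Hemisphere the Coriolis force deflects motion to the right, so the geostrophic wind blows 90° to the right of the pressure-gradient force (low pressure on the left).
Rotating 225° by 90° clockwise gives 315° — the wind blows toward the northwest.

315°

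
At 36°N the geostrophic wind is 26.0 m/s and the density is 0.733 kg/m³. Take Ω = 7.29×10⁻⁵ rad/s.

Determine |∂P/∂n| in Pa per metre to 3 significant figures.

Coriolis parameter at 36°N:
f = 2Ω sin φ = 2 × 7.29×10⁻⁵ × sin 36° = 8.57×10⁻⁵ s⁻¹
Geostrophic balance rearranged: |∂P/∂n| = f ρ V_g
|∂P/∂n| = 8.57×10⁻⁵ × 0.733 × 26.0 = 1.63×10⁻³ Pa/m

1.63×10⁻³ Pa/m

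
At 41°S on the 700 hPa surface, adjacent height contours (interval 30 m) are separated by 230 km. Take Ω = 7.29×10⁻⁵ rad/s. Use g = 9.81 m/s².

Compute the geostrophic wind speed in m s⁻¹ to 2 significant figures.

Coriolis parameter at 41°S:
f = 2Ω sin φ = 2 × 7.29×10⁻⁵ × sin 41° = 9.57×10⁻⁵ s⁻¹
Height gradient: |∂Z/∂n| = 30 m / 230000 m = 1.30×10⁻⁴
On a pressure surface, geostrophic balance gives V_g = (g/f)|∂Z/∂n|:
V_g = 9.81 × 1.30×10⁻⁴ / 9.57×10⁻⁵ = 13.4 m/s

13 m s⁻¹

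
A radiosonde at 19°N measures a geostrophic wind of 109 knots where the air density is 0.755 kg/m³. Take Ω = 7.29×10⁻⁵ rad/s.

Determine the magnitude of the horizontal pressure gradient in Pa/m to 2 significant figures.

Coriolis parameter at 19°N:
f = 2Ω sin φ = 2 × 7.29×10⁻⁵ × sin 19° = 4.75×10⁻⁵ s⁻¹
Wind speed in SI: 109 knots = 56.1 m/s
Geostrophic balance rearranged: |∂P/∂n| = f ρ V_g
|∂P/∂n| = 4.75×10⁻⁵ × 0.755 × 56.1 = 2.01×10⁻³ Pa/m

2.0×10⁻³ Pa/m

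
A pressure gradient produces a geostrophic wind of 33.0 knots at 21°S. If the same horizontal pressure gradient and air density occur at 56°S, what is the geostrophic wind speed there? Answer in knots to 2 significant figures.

With the same pressure gradient and density, V_g ∝ 1/f ∝ 1/sin φ.
V₂ = V₁ · sin φ₁ / sin φ₂ = 33.0 × sin 21° / sin 56°
V₂ = 33.0 × 0.3584/0.8290 = 14 knots

14 knots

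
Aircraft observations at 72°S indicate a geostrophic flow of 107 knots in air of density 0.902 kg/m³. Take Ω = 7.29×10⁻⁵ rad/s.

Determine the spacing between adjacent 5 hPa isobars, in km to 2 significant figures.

Coriolis parameter at 72°S:
f = 2Ω sin φ = 2 × 7.29×10⁻⁵ × sin 72° = 1.39×10⁻⁴ s⁻¹
Wind speed in SI: 107 knots = 55.0 m/s
Geostrophic balance rearranged: |∂P/∂n| = f ρ V_g
|∂P/∂n| = 1.39×10⁻⁴ × 0.902 × 55.0 = 6.88×10⁻³ Pa/m
Isobar spacing: Δn = ΔP/|∂P/∂n| = 500 Pa / 6.88×10⁻³ Pa/m = 72624 m ≈ 73 km

73 km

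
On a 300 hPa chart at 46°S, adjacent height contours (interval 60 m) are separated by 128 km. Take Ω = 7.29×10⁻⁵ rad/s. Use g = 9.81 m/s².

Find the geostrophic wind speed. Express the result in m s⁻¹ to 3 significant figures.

43.8 m s⁻¹

Coriolis parameter at 46°S:
f = 2Ω sin φ = 2 × 7.29×10⁻⁵ × sin 46° = 1.05×10⁻⁴ s⁻¹
Height gradient: |∂Z/∂n| = 60 m / 128000 m = 4.69×10⁻⁴
On a pressure surface, geostrophic balance gives V_g = (g/f)|∂Z/∂n|:
V_g = 9.81 × 4.69×10⁻⁴ / 1.05×10⁻⁴ = 43.8 m/s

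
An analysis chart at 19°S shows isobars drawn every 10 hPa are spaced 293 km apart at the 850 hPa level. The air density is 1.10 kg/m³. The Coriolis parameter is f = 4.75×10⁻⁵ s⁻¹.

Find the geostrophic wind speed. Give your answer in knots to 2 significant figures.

Pressure gradient: |∂P/∂n| = 1000 Pa / 293000 m = 3.41×10⁻³ Pa/m
Geostrophic balance (pressure-gradient force = Coriolis force):
V_g = (1/(fρ)) |∂P/∂n| = 3.41×10⁻³ / (4.75×10⁻⁵ × 1.10) = 65.3 m/s
Converting: 65.3 m/s × 1.944 = 130 knots

130 knots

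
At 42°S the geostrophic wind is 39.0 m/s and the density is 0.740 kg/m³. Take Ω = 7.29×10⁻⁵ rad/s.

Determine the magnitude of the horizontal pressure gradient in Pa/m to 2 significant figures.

2.8×10⁻³ Pa/m

Coriolis parameter at 42°S:
f = 2Ω sin φ = 2 × 7.29×10⁻⁵ × sin 42° = 9.76×10⁻⁵ s⁻¹
Geostrophic balance rearranged: |∂P/∂n| = f ρ V_g
|∂P/∂n| = 9.76×10⁻⁵ × 0.740 × 39.0 = 2.82×10⁻³ Pa/m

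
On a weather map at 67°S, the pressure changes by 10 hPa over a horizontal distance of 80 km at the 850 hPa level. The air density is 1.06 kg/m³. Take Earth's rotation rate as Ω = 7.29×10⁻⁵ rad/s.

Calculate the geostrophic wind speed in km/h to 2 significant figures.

Coriolis parameter at 67°S:
f = 2Ω sin φ = 2 × 7.29×10⁻⁵ × sin 67° = 1.34×10⁻⁴ s⁻¹
Pressure gradient: |∂P/∂n| = 1000 Pa / 80000 m = 1.25×10⁻² Pa/m
Geostrophic balance (pressure-gradient force = Coriolis force):
V_g = (1/(fρ)) |∂P/∂n| = 1.25×10⁻² / (1.34×10⁻⁴ × 1.06) = 87.9 m/s
Converting: 87.9 m/s × 3.6 = 320 km/h

320 km/h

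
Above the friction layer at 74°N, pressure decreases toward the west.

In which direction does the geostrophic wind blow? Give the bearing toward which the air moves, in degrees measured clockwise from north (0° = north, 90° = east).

000°

The pressure-gradient force points toward the west (bearing 270°).
Geostrophic balance: in the Northern Hemisphere the Coriolis force deflects motion to the right, so the geostrophic wind blows 90° to the right of the pressure-gradient force (low pressure on the left).
Rotating 270° by 90° clockwise gives 000° — the wind blows toward the north.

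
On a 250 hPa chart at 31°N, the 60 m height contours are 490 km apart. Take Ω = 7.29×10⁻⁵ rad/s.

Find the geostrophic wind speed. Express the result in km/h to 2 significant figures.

58 km/h

Coriolis parameter at 31°N:
f = 2Ω sin φ = 2 × 7.29×10⁻⁵ × sin 31° = 7.51×10⁻⁵ s⁻¹
Height gradient: |∂Z/∂n| = 60 m / 490000 m = 1.22×10⁻⁴
On a pressure surface, geostrophic balance gives V_g = (g/f)|∂Z/∂n|:
V_g = 9.81 × 1.22×10⁻⁴ / 7.51×10⁻⁵ = 16.0 m/s
Converting: 16.0 m/s × 3.6 = 58 km/h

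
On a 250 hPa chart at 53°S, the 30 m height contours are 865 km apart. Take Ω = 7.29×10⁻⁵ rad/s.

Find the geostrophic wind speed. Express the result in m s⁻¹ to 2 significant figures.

Coriolis parameter at 53°S:
f = 2Ω sin φ = 2 × 7.29×10⁻⁵ × sin 53° = 1.16×10⁻⁴ s⁻¹
Height gradient: |∂Z/∂n| = 30 m / 865000 m = 3.47×10⁻⁵
On a pressure surface, geostrophic balance gives V_g = (g/f)|∂Z/∂n|:
V_g = 9.81 × 3.47×10⁻⁵ / 1.16×10⁻⁴ = 2.92 m/s

2.9 m s⁻¹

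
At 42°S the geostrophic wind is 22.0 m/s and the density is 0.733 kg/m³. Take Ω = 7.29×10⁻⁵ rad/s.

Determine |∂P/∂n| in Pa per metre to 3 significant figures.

1.57×10⁻³ Pa/m

Coriolis parameter at 42°S:
f = 2Ω sin φ = 2 × 7.29×10⁻⁵ × sin 42° = 9.76×10⁻⁵ s⁻¹
Geostrophic balance rearranged: |∂P/∂n| = f ρ V_g
|∂P/∂n| = 9.76×10⁻⁵ × 0.733 × 22.0 = 1.57×10⁻³ Pa/m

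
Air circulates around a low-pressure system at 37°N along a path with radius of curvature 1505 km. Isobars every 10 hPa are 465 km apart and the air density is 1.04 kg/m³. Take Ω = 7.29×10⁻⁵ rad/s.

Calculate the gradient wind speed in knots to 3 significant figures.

Coriolis parameter at 37°N:
f = 2Ω sin φ = 2 × 7.29×10⁻⁵ × sin 37° = 8.77×10⁻⁵ s⁻¹
Pressure gradient: |∂P/∂n| = 1000 Pa / 465000 m = 2.15×10⁻³ Pa/m
Geostrophic speed: V_g = |∂P/∂n|/(fρ) = 2.15×10⁻³/(8.77×10⁻⁵ × 1.04) = 23.6 m/s
Around a low, centrifugal force acts outward with Coriolis, so pressure-gradient force balances both:
(1/ρ)|∂P/∂n| = fV + V²/R  →  V² + fR·V − fR·V_g = 0
With fR = 8.77×10⁻⁵ × 1505×10³ m = 132 m/s:
V = [−fR + √((fR)² + 4 fR V_g)]/2 = [−132 + √(132² + 4×132×23.6)]/2 = 20.4 m/s
Subgeostrophic (V < V_g = 23.6 m/s), as expected around a low.
Converting: 20.4 m/s × 1.944 = 39.7 knots

39.7 knots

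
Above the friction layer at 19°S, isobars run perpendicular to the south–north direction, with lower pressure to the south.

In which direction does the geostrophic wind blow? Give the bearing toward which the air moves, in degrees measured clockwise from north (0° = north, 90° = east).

The pressure-gradient force points toward the south (bearing 180°).
Geostrophic balance: in the Southern Hemisphere the Coriolis force deflects motion to the left, so the geostrophic wind blows 90° to the left of the pressure-gradient force (low pressure on the right).
Rotating 180° by 90° counterclockwise gives 090° — the wind blows toward the east.

090°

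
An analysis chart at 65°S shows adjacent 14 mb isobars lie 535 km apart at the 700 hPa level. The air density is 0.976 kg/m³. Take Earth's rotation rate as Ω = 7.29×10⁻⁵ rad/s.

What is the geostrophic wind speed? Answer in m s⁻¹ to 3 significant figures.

Coriolis parameter at 65°S:
f = 2Ω sin φ = 2 × 7.29×10⁻⁵ × sin 65° = 1.32×10⁻⁴ s⁻¹
Pressure gradient: |∂P/∂n| = 1400 Pa / 535000 m = 2.62×10⁻³ Pa/m
Geostrophic balance (pressure-gradient force = Coriolis force):
V_g = (1/(fρ)) |∂P/∂n| = 2.62×10⁻³ / (1.32×10⁻⁴ × 0.976) = 20.3 m/s

20.3 m s⁻¹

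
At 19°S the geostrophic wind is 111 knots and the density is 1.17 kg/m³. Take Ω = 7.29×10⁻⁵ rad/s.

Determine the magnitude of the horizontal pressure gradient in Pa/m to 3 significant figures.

Coriolis parameter at 19°S:
f = 2Ω sin φ = 2 × 7.29×10⁻⁵ × sin 19° = 4.75×10⁻⁵ s⁻¹
Wind speed in SI: 111 knots = 57.1 m/s
Geostrophic balance rearranged: |∂P/∂n| = f ρ V_g
|∂P/∂n| = 4.75×10⁻⁵ × 1.17 × 57.1 = 3.17×10⁻³ Pa/m

3.17×10⁻³ Pa/m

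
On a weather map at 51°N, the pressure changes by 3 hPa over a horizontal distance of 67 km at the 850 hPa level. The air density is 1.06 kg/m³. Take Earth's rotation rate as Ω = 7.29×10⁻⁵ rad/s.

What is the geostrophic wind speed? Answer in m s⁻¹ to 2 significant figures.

Coriolis parameter at 51°N:
f = 2Ω sin φ = 2 × 7.29×10⁻⁵ × sin 51° = 1.13×10⁻⁴ s⁻¹
Pressure gradient: |∂P/∂n| = 300 Pa / 67000 m = 4.48×10⁻³ Pa/m
Geostrophic balance (pressure-gradient force = Coriolis force):
V_g = (1/(fρ)) |∂P/∂n| = 4.48×10⁻³ / (1.13×10⁻⁴ × 1.06) = 37.3 m/s

37 m s⁻¹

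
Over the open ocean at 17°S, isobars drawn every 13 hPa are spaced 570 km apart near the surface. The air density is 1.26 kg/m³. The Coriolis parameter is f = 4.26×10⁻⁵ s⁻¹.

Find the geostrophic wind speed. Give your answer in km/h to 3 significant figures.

Pressure gradient: |∂P/∂n| = 1300 Pa / 570000 m = 2.28×10⁻³ Pa/m
Geostrophic balance (pressure-gradient force = Coriolis force):
V_g = (1/(fρ)) |∂P/∂n| = 2.28×10⁻³ / (4.26×10⁻⁵ × 1.26) = 42.5 m/s
Converting: 42.5 m/s × 3.6 = 153 km/h

153 km/h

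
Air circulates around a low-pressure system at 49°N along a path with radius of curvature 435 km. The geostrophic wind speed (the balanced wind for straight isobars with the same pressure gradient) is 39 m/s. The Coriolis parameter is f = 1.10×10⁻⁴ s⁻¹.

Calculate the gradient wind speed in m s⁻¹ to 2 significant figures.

Around a low, centrifugal force acts outward with Coriolis, so pressure-gradient force balances both:
(1/ρ)|∂P/∂n| = fV + V²/R  →  V² + fR·V − fR·V_g = 0
With fR = 1.10×10⁻⁴ × 435×10³ m = 47.8 m/s:
V = [−fR + √((fR)² + 4 fR V_g)]/2 = [−47.8 + √(47.8² + 4×47.8×39)]/2 = 25.5 m/s
Subgeostrophic (V < V_g = 39 m/s), as expected around a low.

25 m s⁻¹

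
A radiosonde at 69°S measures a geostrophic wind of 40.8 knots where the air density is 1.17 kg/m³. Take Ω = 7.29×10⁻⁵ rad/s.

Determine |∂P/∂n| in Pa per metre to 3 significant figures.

Coriolis parameter at 69°S:
f = 2Ω sin φ = 2 × 7.29×10⁻⁵ × sin 69° = 1.36×10⁻⁴ s⁻¹
Wind speed in SI: 40.8 knots = 21.0 m/s
Geostrophic balance rearranged: |∂P/∂n| = f ρ V_g
|∂P/∂n| = 1.36×10⁻⁴ × 1.17 × 21.0 = 3.34×10⁻³ Pa/m

3.34×10⁻³ Pa/m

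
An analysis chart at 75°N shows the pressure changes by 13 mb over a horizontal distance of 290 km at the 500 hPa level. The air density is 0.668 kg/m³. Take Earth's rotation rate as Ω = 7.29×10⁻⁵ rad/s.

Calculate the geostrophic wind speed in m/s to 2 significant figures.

Coriolis parameter at 75°N:
f = 2Ω sin φ = 2 × 7.29×10⁻⁵ × sin 75° = 1.41×10⁻⁴ s⁻¹
Pressure gradient: |∂P/∂n| = 1300 Pa / 290000 m = 4.48×10⁻³ Pa/m
Geostrophic balance (pressure-gradient force = Coriolis force):
V_g = (1/(fρ)) |∂P/∂n| = 4.48×10⁻³ / (1.41×10⁻⁴ × 0.668) = 47.7 m/s

48 m/s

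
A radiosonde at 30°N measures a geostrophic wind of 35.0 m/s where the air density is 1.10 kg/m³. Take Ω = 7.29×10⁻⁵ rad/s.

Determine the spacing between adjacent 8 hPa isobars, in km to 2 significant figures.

Coriolis parameter at 30°N:
f = 2Ω sin φ = 2 × 7.29×10⁻⁵ × sin 30° = 7.29×10⁻⁵ s⁻¹
Geostrophic balance rearranged: |∂P/∂n| = f ρ V_g
|∂P/∂n| = 7.29×10⁻⁵ × 1.10 × 35.0 = 2.81×10⁻³ Pa/m
Isobar spacing: Δn = ΔP/|∂P/∂n| = 800 Pa / 2.81×10⁻³ Pa/m = 285037 m ≈ 290 km

290 km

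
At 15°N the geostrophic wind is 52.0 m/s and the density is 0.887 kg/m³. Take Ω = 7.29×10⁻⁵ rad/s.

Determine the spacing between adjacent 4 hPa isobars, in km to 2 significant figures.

230 km

Coriolis parameter at 15°N:
f = 2Ω sin φ = 2 × 7.29×10⁻⁵ × sin 15° = 3.77×10⁻⁵ s⁻¹
Geostrophic balance rearranged: |∂P/∂n| = f ρ V_g
|∂P/∂n| = 3.77×10⁻⁵ × 0.887 × 52.0 = 1.74×10⁻³ Pa/m
Isobar spacing: Δn = ΔP/|∂P/∂n| = 400 Pa / 1.74×10⁻³ Pa/m = 229815 m ≈ 230 km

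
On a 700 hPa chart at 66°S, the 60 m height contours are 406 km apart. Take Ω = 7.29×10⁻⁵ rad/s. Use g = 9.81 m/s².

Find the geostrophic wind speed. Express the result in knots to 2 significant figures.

Coriolis parameter at 66°S:
f = 2Ω sin φ = 2 × 7.29×10⁻⁵ × sin 66° = 1.33×10⁻⁴ s⁻¹
Height gradient: |∂Z/∂n| = 60 m / 406000 m = 1.48×10⁻⁴
On a pressure surface, geostrophic balance gives V_g = (g/f)|∂Z/∂n|:
V_g = 9.81 × 1.48×10⁻⁴ / 1.33×10⁻⁴ = 10.9 m/s
Converting: 10.9 m/s × 1.944 = 21 knots

21 knots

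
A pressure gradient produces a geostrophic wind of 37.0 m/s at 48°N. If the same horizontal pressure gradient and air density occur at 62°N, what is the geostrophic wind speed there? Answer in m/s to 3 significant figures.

With the same pressure gradient and density, V_g ∝ 1/f ∝ 1/sin φ.
V₂ = V₁ · sin φ₁ / sin φ₂ = 37.0 × sin 48° / sin 62°
V₂ = 37.0 × 0.7431/0.8829 = 31.1 m/s

31.1 m/s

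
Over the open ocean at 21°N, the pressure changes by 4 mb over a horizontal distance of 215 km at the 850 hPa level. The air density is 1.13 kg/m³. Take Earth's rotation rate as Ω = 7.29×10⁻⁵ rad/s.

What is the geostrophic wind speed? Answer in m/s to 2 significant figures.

Coriolis parameter at 21°N:
f = 2Ω sin φ = 2 × 7.29×10⁻⁵ × sin 21° = 5.23×10⁻⁵ s⁻¹
Pressure gradient: |∂P/∂n| = 400 Pa / 215000 m = 1.86×10⁻³ Pa/m
Geostrophic balance (pressure-gradient force = Coriolis force):
V_g = (1/(fρ)) |∂P/∂n| = 1.86×10⁻³ / (5.23×10⁻⁵ × 1.13) = 31.5 m/s

32 m/s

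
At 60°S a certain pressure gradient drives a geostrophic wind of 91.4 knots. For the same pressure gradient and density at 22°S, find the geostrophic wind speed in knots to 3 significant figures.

211 knots

With the same pressure gradient and density, V_g ∝ 1/f ∝ 1/sin φ.
V₂ = V₁ · sin φ₁ / sin φ₂ = 91.4 × sin 60° / sin 22°
V₂ = 91.4 × 0.8660/0.3746 = 211 knots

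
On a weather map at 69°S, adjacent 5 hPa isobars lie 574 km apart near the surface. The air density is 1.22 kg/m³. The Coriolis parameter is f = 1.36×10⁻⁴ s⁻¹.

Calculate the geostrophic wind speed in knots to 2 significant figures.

10 knots

Pressure gradient: |∂P/∂n| = 500 Pa / 574000 m = 8.71×10⁻⁴ Pa/m
Geostrophic balance (pressure-gradient force = Coriolis force):
V_g = (1/(fρ)) |∂P/∂n| = 8.71×10⁻⁴ / (1.36×10⁻⁴ × 1.22) = 5.25 m/s
Converting: 5.25 m/s × 1.944 = 10 knots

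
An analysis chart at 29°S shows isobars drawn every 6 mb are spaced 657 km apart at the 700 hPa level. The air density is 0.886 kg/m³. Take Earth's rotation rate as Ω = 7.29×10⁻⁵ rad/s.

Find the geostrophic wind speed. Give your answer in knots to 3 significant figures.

28.3 knots

Coriolis parameter at 29°S:
f = 2Ω sin φ = 2 × 7.29×10⁻⁵ × sin 29° = 7.07×10⁻⁵ s⁻¹
Pressure gradient: |∂P/∂n| = 600 Pa / 657000 m = 9.13×10⁻⁴ Pa/m
Geostrophic balance (pressure-gradient force = Coriolis force):
V_g = (1/(fρ)) |∂P/∂n| = 9.13×10⁻⁴ / (7.07×10⁻⁵ × 0.886) = 14.6 m/s
Converting: 14.6 m/s × 1.944 = 28.3 knots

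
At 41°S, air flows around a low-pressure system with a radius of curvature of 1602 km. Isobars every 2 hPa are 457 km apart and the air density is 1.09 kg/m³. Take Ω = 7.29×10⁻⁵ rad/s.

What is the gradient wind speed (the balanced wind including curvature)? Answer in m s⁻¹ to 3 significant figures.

4.09 m s⁻¹

Coriolis parameter at 41°S:
f = 2Ω sin φ = 2 × 7.29×10⁻⁵ × sin 41° = 9.57×10⁻⁵ s⁻¹
Pressure gradient: |∂P/∂n| = 200 Pa / 457000 m = 4.38×10⁻⁴ Pa/m
Geostrophic speed: V_g = |∂P/∂n|/(fρ) = 4.38×10⁻⁴/(9.57×10⁻⁵ × 1.09) = 4.20 m/s
Around a low, centrifugal force acts outward with Coriolis, so pressure-gradient force balances both:
(1/ρ)|∂P/∂n| = fV + V²/R  →  V² + fR·V − fR·V_g = 0
With fR = 9.57×10⁻⁵ × 1602×10³ m = 153 m/s:
V = [−fR + √((fR)² + 4 fR V_g)]/2 = [−153 + √(153² + 4×153×4.2)]/2 = 4.09 m/s
Subgeostrophic (V < V_g = 4.2 m/s), as expected around a low.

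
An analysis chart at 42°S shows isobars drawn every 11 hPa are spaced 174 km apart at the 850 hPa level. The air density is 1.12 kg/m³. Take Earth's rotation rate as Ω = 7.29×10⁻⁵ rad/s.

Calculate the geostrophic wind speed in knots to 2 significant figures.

Coriolis parameter at 42°S:
f = 2Ω sin φ = 2 × 7.29×10⁻⁵ × sin 42° = 9.76×10⁻⁵ s⁻¹
Pressure gradient: |∂P/∂n| = 1100 Pa / 174000 m = 6.32×10⁻³ Pa/m
Geostrophic balance (pressure-gradient force = Coriolis force):
V_g = (1/(fρ)) |∂P/∂n| = 6.32×10⁻³ / (9.76×10⁻⁵ × 1.12) = 57.9 m/s
Converting: 57.9 m/s × 1.944 = 110 knots

110 knots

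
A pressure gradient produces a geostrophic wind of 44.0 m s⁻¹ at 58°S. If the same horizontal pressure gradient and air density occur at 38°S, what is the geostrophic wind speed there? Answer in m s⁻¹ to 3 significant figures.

60.6 m s⁻¹

With the same pressure gradient and density, V_g ∝ 1/f ∝ 1/sin φ.
V₂ = V₁ · sin φ₁ / sin φ₂ = 44.0 × sin 58° / sin 38°
V₂ = 44.0 × 0.8480/0.6157 = 60.6 m s⁻¹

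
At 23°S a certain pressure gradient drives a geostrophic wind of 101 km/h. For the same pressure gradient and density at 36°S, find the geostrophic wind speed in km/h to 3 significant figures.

67.1 km/h

With the same pressure gradient and density, V_g ∝ 1/f ∝ 1/sin φ.
V₂ = V₁ · sin φ₁ / sin φ₂ = 101 × sin 23° / sin 36°
V₂ = 101 × 0.3907/0.5878 = 67.1 km/h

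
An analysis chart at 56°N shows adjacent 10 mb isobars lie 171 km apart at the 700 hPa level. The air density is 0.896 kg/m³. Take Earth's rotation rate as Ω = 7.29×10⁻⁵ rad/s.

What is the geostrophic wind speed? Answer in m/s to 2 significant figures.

54 m/s

Coriolis parameter at 56°N:
f = 2Ω sin φ = 2 × 7.29×10⁻⁵ × sin 56° = 1.21×10⁻⁴ s⁻¹
Pressure gradient: |∂P/∂n| = 1000 Pa / 171000 m = 5.85×10⁻³ Pa/m
Geostrophic balance (pressure-gradient force = Coriolis force):
V_g = (1/(fρ)) |∂P/∂n| = 5.85×10⁻³ / (1.21×10⁻⁴ × 0.896) = 54.0 m/s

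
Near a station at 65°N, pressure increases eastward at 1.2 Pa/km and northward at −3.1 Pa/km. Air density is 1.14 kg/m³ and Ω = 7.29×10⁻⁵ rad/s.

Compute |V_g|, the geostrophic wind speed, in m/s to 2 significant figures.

Coriolis parameter at 65°N:
f = 2Ω sin φ = 2 × 7.29×10⁻⁵ × sin 65° = 1.32×10⁻⁴ s⁻¹
Component geostrophic relations (x east, y north):
u_g = −(1/(fρ)) ∂P/∂y,  v_g = (1/(fρ)) ∂P/∂x
u_g = −(−3.1×10⁻³)/(1.32×10⁻⁴ × 1.14) = 20.6 m/s;  v_g = (1.2×10⁻³)/(1.32×10⁻⁴ × 1.14) = 7.97 m/s
|V_g| = √(u_g² + v_g²) = 22.1 m/s

22 m/s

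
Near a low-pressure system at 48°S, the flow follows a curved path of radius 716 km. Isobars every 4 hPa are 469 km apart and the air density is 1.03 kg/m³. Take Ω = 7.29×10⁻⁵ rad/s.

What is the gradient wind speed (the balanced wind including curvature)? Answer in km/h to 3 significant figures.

25.2 km/h

Coriolis parameter at 48°S:
f = 2Ω sin φ = 2 × 7.29×10⁻⁵ × sin 48° = 1.08×10⁻⁴ s⁻¹
Pressure gradient: |∂P/∂n| = 400 Pa / 469000 m = 8.53×10⁻⁴ Pa/m
Geostrophic speed: V_g = |∂P/∂n|/(fρ) = 8.53×10⁻⁴/(1.08×10⁻⁴ × 1.03) = 7.64 m/s
Around a low, centrifugal force acts outward with Coriolis, so pressure-gradient force balances both:
(1/ρ)|∂P/∂n| = fV + V²/R  →  V² + fR·V − fR·V_g = 0
With fR = 1.08×10⁻⁴ × 716×10³ m = 77.6 m/s:
V = [−fR + √((fR)² + 4 fR V_g)]/2 = [−77.6 + √(77.6² + 4×77.6×7.64)]/2 = 7.01 m/s
Subgeostrophic (V < V_g = 7.64 m/s), as expected around a low.
Converting: 7.01 m/s × 3.6 = 25.2 km/h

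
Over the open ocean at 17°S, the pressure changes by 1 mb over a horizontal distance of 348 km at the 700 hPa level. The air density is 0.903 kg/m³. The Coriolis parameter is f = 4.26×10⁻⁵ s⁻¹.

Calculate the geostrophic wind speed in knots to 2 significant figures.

Pressure gradient: |∂P/∂n| = 100 Pa / 348000 m = 2.87×10⁻⁴ Pa/m
Geostrophic balance (pressure-gradient force = Coriolis force):
V_g = (1/(fρ)) |∂P/∂n| = 2.87×10⁻⁴ / (4.26×10⁻⁵ × 0.903) = 7.47 m/s
Converting: 7.47 m/s × 1.944 = 15 knots

15 knots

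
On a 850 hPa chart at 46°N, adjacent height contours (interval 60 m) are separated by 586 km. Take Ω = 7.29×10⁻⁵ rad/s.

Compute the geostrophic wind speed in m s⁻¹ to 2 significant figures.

9.6 m s⁻¹

Coriolis parameter at 46°N:
f = 2Ω sin φ = 2 × 7.29×10⁻⁵ × sin 46° = 1.05×10⁻⁴ s⁻¹
Height gradient: |∂Z/∂n| = 60 m / 586000 m = 1.02×10⁻⁴
On a pressure surface, geostrophic balance gives V_g = (g/f)|∂Z/∂n|:
V_g = 9.81 × 1.02×10⁻⁴ / 1.05×10⁻⁴ = 9.58 m/s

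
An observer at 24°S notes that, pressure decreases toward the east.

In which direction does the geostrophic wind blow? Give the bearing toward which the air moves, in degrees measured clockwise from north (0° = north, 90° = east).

The pressure-gradient force points toward the east (bearing 090°).
Geostrophic balance: in the Southern Hemisphere the Coriolis force deflects motion to the left, so the geostrophic wind blows 90° to the left of the pressure-gradient force (low pressure on the right).
Rotating 090° by 90° counterclockwise gives 000° — the wind blows toward the north.

000°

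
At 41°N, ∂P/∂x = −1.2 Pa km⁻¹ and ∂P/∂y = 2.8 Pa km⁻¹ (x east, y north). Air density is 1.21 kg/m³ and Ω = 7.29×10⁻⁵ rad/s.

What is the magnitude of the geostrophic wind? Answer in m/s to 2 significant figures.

Coriolis parameter at 41°N:
f = 2Ω sin φ = 2 × 7.29×10⁻⁵ × sin 41° = 9.57×10⁻⁵ s⁻¹
Component geostrophic relations (x east, y north):
u_g = −(1/(fρ)) ∂P/∂y,  v_g = (1/(fρ)) ∂P/∂x
u_g = −(2.8×10⁻³)/(9.57×10⁻⁵ × 1.21) = −24.2 m/s;  v_g = (−1.2×10⁻³)/(9.57×10⁻⁵ × 1.21) = −10.4 m/s
|V_g| = √(u_g² + v_g²) = 26.3 m/s

26 m/s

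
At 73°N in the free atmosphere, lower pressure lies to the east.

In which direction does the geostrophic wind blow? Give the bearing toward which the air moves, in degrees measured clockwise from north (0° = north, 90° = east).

180°

The pressure-gradient force points toward the east (bearing 090°).
Geostrophic balance: in the Northern Hemisphere the Coriolis force deflects motion to the right, so the geostrophic wind blows 90° to the right of the pressure-gradient force (low pressure on the left).
Rotating 090° by 90° clockwise gives 180° — the wind blows toward the south.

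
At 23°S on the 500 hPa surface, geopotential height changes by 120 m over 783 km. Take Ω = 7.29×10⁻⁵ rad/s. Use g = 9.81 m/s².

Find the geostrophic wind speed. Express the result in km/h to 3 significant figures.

95.0 km/h

Coriolis parameter at 23°S:
f = 2Ω sin φ = 2 × 7.29×10⁻⁵ × sin 23° = 5.70×10⁻⁵ s⁻¹
Height gradient: |∂Z/∂n| = 120 m / 783000 m = 1.53×10⁻⁴
On a pressure surface, geostrophic balance gives V_g = (g/f)|∂Z/∂n|:
V_g = 9.81 × 1.53×10⁻⁴ / 5.70×10⁻⁵ = 26.4 m/s
Converting: 26.4 m/s × 3.6 = 95.0 km/h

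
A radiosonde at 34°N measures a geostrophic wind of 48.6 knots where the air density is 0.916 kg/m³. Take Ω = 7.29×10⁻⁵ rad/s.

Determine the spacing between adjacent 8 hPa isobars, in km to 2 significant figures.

Coriolis parameter at 34°N:
f = 2Ω sin φ = 2 × 7.29×10⁻⁵ × sin 34° = 8.15×10⁻⁵ s⁻¹
Wind speed in SI: 48.6 knots = 25.0 m/s
Geostrophic balance rearranged: |∂P/∂n| = f ρ V_g
|∂P/∂n| = 8.15×10⁻⁵ × 0.916 × 25.0 = 1.87×10⁻³ Pa/m
Isobar spacing: Δn = ΔP/|∂P/∂n| = 800 Pa / 1.87×10⁻³ Pa/m = 428451 m ≈ 430 km

430 km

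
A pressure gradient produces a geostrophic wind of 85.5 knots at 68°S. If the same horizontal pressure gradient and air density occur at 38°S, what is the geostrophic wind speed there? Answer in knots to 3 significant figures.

129 knots

With the same pressure gradient and density, V_g ∝ 1/f ∝ 1/sin φ.
V₂ = V₁ · sin φ₁ / sin φ₂ = 85.5 × sin 68° / sin 38°
V₂ = 85.5 × 0.9272/0.6157 = 129 knots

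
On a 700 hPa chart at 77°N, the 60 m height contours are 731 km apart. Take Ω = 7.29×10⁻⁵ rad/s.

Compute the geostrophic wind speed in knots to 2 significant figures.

11 knots

Coriolis parameter at 77°N:
f = 2Ω sin φ = 2 × 7.29×10⁻⁵ × sin 77° = 1.42×10⁻⁴ s⁻¹
Height gradient: |∂Z/∂n| = 60 m / 731000 m = 8.21×10⁻⁵
On a pressure surface, geostrophic balance gives V_g = (g/f)|∂Z/∂n|:
V_g = 9.81 × 8.21×10⁻⁵ / 1.42×10⁻⁴ = 5.67 m/s
Converting: 5.67 m/s × 1.944 = 11 knots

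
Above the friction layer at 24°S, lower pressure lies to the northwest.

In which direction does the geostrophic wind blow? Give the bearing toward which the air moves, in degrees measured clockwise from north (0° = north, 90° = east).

225°

The pressure-gradient force points toward the northwest (bearing 315°).
Geostrophic balance: in the Southern Hemisphere the Coriolis force deflects motion to the left, so the geostrophic wind blows 90° to the left of the pressure-gradient force (low pressure on the right).
Rotating 315° by 90° counterclockwise gives 225° — the wind blows toward the southwest.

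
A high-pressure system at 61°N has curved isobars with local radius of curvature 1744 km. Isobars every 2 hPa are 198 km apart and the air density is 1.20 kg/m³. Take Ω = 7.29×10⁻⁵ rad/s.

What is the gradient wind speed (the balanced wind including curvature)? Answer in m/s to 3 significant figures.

Coriolis parameter at 61°N:
f = 2Ω sin φ = 2 × 7.29×10⁻⁵ × sin 61° = 1.28×10⁻⁴ s⁻¹
Pressure gradient: |∂P/∂n| = 200 Pa / 198000 m = 1.01×10⁻³ Pa/m
Geostrophic speed: V_g = |∂P/∂n|/(fρ) = 1.01×10⁻³/(1.28×10⁻⁴ × 1.20) = 6.60 m/s
Around a high, pressure-gradient force acts outward with centrifugal, so Coriolis balances both:
fV = (1/ρ)|∂P/∂n| + V²/R  →  V² − fR·V + fR·V_g = 0
With fR = 1.28×10⁻⁴ × 1744×10³ m = 222 m/s:
V = [fR − √((fR)² − 4 fR V_g)]/2 = [222 − √(222² − 4×222×6.6)]/2 = 6.81 m/s
Supergeostrophic (V > V_g = 6.6 m/s), as expected around a high.

6.81 m/s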